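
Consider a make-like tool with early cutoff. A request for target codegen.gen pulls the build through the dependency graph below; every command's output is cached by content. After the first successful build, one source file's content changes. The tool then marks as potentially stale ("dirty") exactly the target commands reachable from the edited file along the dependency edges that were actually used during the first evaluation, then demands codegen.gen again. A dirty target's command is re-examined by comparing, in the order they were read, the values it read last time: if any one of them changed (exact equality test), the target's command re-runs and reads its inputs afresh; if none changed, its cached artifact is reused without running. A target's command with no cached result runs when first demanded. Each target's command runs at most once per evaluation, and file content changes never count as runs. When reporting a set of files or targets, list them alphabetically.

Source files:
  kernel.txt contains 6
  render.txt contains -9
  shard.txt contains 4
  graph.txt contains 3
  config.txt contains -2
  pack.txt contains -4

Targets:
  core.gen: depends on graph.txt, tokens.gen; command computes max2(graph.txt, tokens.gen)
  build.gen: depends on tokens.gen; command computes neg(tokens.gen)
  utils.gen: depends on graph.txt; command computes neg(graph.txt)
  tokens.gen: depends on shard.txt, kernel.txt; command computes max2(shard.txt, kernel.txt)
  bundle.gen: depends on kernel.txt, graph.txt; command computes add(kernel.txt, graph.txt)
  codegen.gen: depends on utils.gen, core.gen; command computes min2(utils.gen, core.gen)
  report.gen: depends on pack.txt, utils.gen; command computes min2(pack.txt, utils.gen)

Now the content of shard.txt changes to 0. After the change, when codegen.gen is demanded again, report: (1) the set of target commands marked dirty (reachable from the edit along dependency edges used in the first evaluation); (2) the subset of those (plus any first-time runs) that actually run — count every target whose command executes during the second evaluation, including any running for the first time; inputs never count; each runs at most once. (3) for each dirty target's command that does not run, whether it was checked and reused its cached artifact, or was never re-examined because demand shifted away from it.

First demand of the output computes:
  tokens.gen = max2(4, 6) = 6
  core.gen = max2(3, 6) = 6
  utils.gen = neg(3) = -3
  codegen.gen = min2(-3, 6) = -3

After the edit, cleaning proceeds:
  tokens.gen: a read changed (shard.txt 4->0) — executes, giving 6 — identical to its old value.
  core.gen: dirty, but its reads are unchanged (graph.txt unchanged, tokens.gen unchanged); cached 6 stands.
  codegen.gen: dirty, but its reads are unchanged (utils.gen unchanged, core.gen unchanged); cached -3 stands.

Note the absorption at tokens.gen: it re-runs yet its value is the same, leaving the output's value untouched.

The edit dirties: codegen.gen, core.gen, tokens.gen.
1 target commands run: tokens.gen.
Cache hits after checking: codegen.gen, core.gen.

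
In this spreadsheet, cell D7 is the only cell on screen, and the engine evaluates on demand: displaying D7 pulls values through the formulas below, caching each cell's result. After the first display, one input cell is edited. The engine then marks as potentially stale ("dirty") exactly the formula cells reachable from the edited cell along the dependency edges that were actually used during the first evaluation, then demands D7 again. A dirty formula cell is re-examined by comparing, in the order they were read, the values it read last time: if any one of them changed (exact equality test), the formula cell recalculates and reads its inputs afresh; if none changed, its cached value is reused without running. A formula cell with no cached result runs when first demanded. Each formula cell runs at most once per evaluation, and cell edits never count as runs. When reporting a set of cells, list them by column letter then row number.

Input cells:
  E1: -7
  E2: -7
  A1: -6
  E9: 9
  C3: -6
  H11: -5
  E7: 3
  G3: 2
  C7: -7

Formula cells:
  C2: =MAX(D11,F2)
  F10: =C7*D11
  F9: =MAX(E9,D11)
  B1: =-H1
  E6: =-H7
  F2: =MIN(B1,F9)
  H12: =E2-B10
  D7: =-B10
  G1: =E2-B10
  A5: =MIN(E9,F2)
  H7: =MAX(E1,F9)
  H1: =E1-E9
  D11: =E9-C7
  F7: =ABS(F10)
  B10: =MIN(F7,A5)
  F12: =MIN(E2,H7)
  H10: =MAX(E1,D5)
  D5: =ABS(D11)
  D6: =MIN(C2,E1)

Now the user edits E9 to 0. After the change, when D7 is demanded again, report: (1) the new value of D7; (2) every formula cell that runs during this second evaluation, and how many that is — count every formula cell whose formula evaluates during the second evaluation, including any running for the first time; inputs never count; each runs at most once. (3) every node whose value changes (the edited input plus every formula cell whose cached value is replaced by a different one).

D7 now evaluates to 0.
Run set: A5, B1, B10, D7, D11, F2, F7, F9, F10, H1 (10 run).
Changed values: A5, B1, B10, D7, D11, E9, F2, F7, F9, F10, H1.

Initial pass — values computed on the first demand:
  D11 = 9 - -7 = 16
  F9 = MAX(9, 16) = 16
  F10 = -7 * 16 = -112
  F7 = ABS(-112) = 112
  H1 = -7 - 9 = -16
  B1 = -(-16) = 16
  F2 = MIN(16, 16) = 16
  A5 = MIN(9, 16) = 9
  B10 = MIN(112, 9) = 9
  D7 = -(9) = -9

Second demand — change propagation:
  D11: re-runs because E9 9->0; new result 7.
  F9: re-runs because E9 9->0; D11 16->7; new result 7.
  F10: re-runs because D11 16->7; new result -49.
  F7: re-runs because F10 -112->-49; new result 49.
  H1: re-runs because E9 9->0; new result -7.
  B1: re-runs because H1 -16->-7; new result 7.
  F2: re-runs because B1 16->7; F9 16->7; new result 7.
  A5: re-runs because E9 9->0; F2 16->7; new result 0.
  B10: re-runs because F7 112->49; A5 9->0; new result 0.
  D7: re-runs because B10 9->0; new result 0.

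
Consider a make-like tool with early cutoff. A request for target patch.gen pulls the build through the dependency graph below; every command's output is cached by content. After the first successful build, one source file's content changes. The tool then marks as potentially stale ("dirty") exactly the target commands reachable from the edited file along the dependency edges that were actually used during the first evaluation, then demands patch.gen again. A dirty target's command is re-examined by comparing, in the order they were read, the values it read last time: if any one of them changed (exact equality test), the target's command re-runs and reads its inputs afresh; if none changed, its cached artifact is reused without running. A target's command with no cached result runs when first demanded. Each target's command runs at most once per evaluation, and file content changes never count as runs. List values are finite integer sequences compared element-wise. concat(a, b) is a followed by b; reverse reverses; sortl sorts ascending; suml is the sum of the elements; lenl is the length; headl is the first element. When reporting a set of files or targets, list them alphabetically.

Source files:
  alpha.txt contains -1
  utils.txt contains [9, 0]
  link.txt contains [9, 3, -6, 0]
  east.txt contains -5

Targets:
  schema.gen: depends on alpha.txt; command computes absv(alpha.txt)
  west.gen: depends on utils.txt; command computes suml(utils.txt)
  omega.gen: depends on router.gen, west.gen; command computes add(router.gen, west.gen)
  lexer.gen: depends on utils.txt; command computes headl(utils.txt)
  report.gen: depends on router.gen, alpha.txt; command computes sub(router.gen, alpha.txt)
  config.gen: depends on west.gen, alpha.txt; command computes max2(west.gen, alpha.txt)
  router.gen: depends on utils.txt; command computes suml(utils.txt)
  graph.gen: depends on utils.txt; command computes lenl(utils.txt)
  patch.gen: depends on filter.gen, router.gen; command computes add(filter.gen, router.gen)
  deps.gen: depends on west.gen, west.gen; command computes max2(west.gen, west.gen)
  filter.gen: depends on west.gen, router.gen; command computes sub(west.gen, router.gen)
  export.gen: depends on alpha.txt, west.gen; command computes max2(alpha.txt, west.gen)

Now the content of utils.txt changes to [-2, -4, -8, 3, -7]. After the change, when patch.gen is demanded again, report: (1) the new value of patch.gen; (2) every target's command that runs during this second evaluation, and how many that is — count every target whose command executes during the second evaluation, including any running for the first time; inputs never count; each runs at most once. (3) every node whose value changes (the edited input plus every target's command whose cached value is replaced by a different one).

First demand of the output computes:
  router.gen = suml([9, 0]) = 9
  west.gen = suml([9, 0]) = 9
  filter.gen = sub(9, 9) = 0
  patch.gen = add(0, 9) = 9

After the edit, cleaning proceeds:
  router.gen: a read changed (utils.txt [9, 0]->[-2, -4, -8, 3, -7]) — executes, giving -18.
  west.gen: a read changed (utils.txt [9, 0]->[-2, -4, -8, 3, -7]) — executes, giving -18.
  filter.gen: a read changed (west.gen 9->-18; router.gen 9->-18) — executes, giving 0 — identical to its old value.
  patch.gen: a read changed (router.gen 9->-18) — executes, giving -18.

Demanding patch.gen again yields -18.
4 target commands run: filter.gen, patch.gen, router.gen, west.gen.
The nodes whose values change: patch.gen, router.gen, utils.txt, west.gen.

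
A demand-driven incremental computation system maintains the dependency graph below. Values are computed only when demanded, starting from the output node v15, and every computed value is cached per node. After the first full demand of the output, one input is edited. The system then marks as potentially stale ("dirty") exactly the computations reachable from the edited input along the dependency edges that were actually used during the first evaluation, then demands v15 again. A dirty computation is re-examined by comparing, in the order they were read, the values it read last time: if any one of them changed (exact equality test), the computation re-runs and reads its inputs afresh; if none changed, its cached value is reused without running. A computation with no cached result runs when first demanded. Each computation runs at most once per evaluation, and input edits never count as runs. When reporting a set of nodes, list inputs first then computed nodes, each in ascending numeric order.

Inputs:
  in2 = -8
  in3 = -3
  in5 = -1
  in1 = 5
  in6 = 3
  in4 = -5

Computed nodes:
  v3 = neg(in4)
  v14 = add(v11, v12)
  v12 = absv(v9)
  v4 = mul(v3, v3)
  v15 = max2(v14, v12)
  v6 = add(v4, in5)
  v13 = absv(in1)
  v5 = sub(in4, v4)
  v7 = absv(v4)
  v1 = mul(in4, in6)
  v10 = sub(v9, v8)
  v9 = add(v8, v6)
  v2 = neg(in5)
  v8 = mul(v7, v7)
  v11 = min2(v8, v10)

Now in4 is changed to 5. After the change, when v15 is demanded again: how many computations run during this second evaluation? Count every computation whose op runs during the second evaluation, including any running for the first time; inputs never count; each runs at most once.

First evaluation (everything demanded from the output):
  v3 = neg(-5) = 5
  v4 = mul(5, 5) = 25
  v6 = add(25, -1) = 24
  v7 = absv(25) = 25
  v8 = mul(25, 25) = 625
  v9 = add(625, 24) = 649
  v10 = sub(649, 625) = 24
  v11 = min2(625, 24) = 24
  v12 = absv(649) = 649
  v14 = add(24, 649) = 673
  v15 = max2(673, 649) = 673

Propagation after the edit:
  v3: runs — in4 -5->5; result -5.
  v4: runs — v3 5->-5; v3 5->-5; result 25 (same value as before).
  v6: checked — values it read are unchanged (v4 unchanged, in5 unchanged); reused cached 24 without running.
  v7: checked — values it read are unchanged (v4 unchanged); reused cached 25 without running.
  v8: checked — values it read are unchanged (v7 unchanged, v7 unchanged); reused cached 625 without running.
  v9: checked — values it read are unchanged (v8 unchanged, v6 unchanged); reused cached 649 without running.
  v10: checked — values it read are unchanged (v9 unchanged, v8 unchanged); reused cached 24 without running.
  v11: checked — values it read are unchanged (v8 unchanged, v10 unchanged); reused cached 24 without running.
  v12: checked — values it read are unchanged (v9 unchanged); reused cached 649 without running.
  v14: checked — values it read are unchanged (v11 unchanged, v12 unchanged); reused cached 673 without running.
  v15: checked — values it read are unchanged (v14 unchanged, v12 unchanged); reused cached 673 without running.

Key observation: the change is absorbed at v4 — it re-runs but produces the same value, and the output's value is unchanged.

Computations that run: v3, v4 — 2 in total.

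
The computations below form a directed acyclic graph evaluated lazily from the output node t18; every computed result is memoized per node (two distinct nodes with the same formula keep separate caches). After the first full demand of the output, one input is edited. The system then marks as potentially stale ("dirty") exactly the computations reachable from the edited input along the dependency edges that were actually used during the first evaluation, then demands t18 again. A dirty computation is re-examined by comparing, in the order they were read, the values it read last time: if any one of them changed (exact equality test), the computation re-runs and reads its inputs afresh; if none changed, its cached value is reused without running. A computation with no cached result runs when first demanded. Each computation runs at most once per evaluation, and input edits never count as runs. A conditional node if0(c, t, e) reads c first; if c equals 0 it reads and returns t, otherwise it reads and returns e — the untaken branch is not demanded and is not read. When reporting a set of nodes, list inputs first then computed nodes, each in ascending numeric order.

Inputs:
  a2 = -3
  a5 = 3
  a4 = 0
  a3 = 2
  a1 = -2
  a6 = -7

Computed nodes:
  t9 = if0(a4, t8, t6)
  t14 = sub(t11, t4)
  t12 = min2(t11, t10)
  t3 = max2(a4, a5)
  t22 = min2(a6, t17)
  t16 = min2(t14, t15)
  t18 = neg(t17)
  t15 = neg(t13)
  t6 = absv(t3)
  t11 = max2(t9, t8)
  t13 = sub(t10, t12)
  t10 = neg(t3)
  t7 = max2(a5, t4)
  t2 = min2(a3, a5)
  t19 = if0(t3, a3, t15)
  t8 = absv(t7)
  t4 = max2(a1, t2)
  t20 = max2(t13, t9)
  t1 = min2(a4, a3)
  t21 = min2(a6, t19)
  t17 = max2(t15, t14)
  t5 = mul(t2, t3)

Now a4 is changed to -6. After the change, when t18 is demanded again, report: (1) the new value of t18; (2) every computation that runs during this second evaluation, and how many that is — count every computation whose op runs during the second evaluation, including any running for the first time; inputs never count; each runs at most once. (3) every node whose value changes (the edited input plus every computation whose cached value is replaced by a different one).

First demand of the output computes:
  t2 = min2(2, 3) = 2
  t3 = max2(0, 3) = 3
  t4 = max2(-2, 2) = 2
  t7 = max2(3, 2) = 3
  t8 = absv(3) = 3
  t9 = if0(a4=0 -> then branch t8) = 3
  t10 = neg(3) = -3
  t11 = max2(3, 3) = 3
  t12 = min2(3, -3) = -3
  t13 = sub(-3, -3) = 0
  t14 = sub(3, 2) = 1
  t15 = neg(0) = 0
  t17 = max2(0, 1) = 1
  t18 = neg(1) = -1

After the edit, cleaning proceeds:
  t3: a read changed (a4 0->-6) — executes, giving 3 — identical to its old value.
  t6: had never run; runs now, result 3.
  t9: a read changed (a4 0->-6) — executes, giving 3 — identical to its old value.
  t10: dirty, but its reads are unchanged (t3 unchanged); cached -3 stands.
  t11: dirty, but its reads are unchanged (t9 unchanged, t8 unchanged); cached 3 stands.
  t12: dirty, but its reads are unchanged (t11 unchanged, t10 unchanged); cached -3 stands.
  t13: dirty, but its reads are unchanged (t10 unchanged, t12 unchanged); cached 0 stands.
  t14: dirty, but its reads are unchanged (t11 unchanged, t4 unchanged); cached 1 stands.
  t15: dirty, but its reads are unchanged (t13 unchanged); cached 0 stands.
  t17: dirty, but its reads are unchanged (t15 unchanged, t14 unchanged); cached 1 stands.
  t18: dirty, but its reads are unchanged (t17 unchanged); cached -1 stands.

Note the branch switch — t6 had no cache and runs now for the first time.

Demanding t18 again yields -1.
3 computations run: t3, t6, t9.
The nodes whose values change: a4.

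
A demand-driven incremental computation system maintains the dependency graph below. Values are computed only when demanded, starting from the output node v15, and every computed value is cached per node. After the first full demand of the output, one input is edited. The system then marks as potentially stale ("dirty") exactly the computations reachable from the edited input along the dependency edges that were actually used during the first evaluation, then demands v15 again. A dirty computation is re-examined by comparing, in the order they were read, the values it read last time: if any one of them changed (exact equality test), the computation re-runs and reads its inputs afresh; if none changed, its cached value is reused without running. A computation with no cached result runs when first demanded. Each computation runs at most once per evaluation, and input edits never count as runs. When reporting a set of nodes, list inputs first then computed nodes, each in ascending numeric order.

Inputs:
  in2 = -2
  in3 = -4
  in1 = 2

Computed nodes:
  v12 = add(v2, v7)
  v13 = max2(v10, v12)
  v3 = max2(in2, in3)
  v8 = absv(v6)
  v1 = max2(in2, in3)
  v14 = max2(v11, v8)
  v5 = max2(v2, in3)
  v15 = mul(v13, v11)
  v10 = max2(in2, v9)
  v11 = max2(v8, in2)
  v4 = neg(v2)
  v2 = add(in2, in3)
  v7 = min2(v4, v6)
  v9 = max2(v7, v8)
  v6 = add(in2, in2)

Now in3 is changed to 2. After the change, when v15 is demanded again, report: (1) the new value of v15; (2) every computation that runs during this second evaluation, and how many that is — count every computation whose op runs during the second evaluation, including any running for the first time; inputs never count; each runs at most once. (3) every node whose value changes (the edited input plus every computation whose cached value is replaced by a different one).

First evaluation (everything demanded from the output):
  v2 = add(-2, -4) = -6
  v4 = neg(-6) = 6
  v6 = add(-2, -2) = -4
  v7 = min2(6, -4) = -4
  v8 = absv(-4) = 4
  v9 = max2(-4, 4) = 4
  v10 = max2(-2, 4) = 4
  v11 = max2(4, -2) = 4
  v12 = add(-6, -4) = -10
  v13 = max2(4, -10) = 4
  v15 = mul(4, 4) = 16

Propagation after the edit:
  v2: runs — in3 -4->2; result 0.
  v4: runs — v2 -6->0; result 0.
  v7: runs — v4 6->0; result -4 (same value as before).
  v9: checked — values it read are unchanged (v7 unchanged, v8 unchanged); reused cached 4 without running.
  v10: checked — values it read are unchanged (in2 unchanged, v9 unchanged); reused cached 4 without running.
  v12: runs — v2 -6->0; result -4.
  v13: runs — v12 -10->-4; result 4 (same value as before).
  v15: checked — values it read are unchanged (v13 unchanged, v11 unchanged); reused cached 16 without running.

Key observation: the cutoff stops propagation at v9 — its inputs' values are unchanged, so it reuses its cache.

New value of v15: 16.
Computations that run: v2, v4, v7, v12, v13 — 5 in total.
Values that change: in3, v2, v4, v12.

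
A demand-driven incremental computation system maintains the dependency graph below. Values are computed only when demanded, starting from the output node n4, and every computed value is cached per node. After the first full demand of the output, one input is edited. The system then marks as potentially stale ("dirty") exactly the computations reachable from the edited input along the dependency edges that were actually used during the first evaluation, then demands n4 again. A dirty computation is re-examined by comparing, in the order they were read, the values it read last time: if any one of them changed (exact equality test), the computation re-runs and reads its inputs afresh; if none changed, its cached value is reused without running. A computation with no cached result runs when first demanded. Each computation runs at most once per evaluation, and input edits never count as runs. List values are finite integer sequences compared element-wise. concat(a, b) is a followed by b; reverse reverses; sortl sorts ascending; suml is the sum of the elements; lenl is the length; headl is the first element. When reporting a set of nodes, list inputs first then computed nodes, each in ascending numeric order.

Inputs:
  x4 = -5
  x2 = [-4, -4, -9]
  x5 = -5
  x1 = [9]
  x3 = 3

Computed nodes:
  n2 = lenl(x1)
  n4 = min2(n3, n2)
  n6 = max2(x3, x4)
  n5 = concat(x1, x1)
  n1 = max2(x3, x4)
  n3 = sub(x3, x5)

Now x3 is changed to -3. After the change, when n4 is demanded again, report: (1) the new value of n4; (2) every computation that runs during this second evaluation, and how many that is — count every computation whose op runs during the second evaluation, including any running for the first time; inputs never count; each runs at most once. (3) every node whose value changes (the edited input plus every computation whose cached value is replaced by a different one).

First evaluation (everything demanded from the output):
  n2 = lenl([9]) = 1
  n3 = sub(3, -5) = 8
  n4 = min2(8, 1) = 1

Propagation after the edit:
  n3: runs — x3 3->-3; result 2.
  n4: runs — n3 8->2; result 1 (same value as before).

New value of n4: 1.
Computations that run: n3, n4 — 2 in total.
Values that change: x3, n3.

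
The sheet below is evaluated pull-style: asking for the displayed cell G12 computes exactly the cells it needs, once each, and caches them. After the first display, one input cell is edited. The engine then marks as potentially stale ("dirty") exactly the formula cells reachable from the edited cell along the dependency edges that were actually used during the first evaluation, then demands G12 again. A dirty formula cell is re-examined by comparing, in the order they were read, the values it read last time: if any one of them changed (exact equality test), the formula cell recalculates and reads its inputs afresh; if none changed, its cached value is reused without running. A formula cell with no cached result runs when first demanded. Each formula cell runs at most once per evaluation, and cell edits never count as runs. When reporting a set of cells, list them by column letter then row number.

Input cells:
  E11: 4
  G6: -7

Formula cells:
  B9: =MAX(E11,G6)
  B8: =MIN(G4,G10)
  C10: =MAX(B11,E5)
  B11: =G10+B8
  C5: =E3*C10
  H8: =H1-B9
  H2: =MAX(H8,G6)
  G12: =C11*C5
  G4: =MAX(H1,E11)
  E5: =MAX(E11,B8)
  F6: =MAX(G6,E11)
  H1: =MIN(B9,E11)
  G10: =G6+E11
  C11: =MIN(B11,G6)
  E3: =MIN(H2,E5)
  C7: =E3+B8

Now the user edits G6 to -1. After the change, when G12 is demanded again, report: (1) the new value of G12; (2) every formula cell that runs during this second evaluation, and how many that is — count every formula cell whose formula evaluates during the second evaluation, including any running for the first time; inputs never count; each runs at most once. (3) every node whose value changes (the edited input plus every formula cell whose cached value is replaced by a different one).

First demand of the output computes:
  B9 = MAX(4, -7) = 4
  G10 = -7 + 4 = -3
  H1 = MIN(4, 4) = 4
  G4 = MAX(4, 4) = 4
  B8 = MIN(4, -3) = -3
  B11 = -3 + -3 = -6
  C11 = MIN(-6, -7) = -7
  E5 = MAX(4, -3) = 4
  C10 = MAX(-6, 4) = 4
  H8 = 4 - 4 = 0
  H2 = MAX(0, -7) = 0
  E3 = MIN(0, 4) = 0
  C5 = 0 * 4 = 0
  G12 = -7 * 0 = 0

After the edit, cleaning proceeds:
  B9: a read changed (G6 -7->-1) — executes, giving 4 — identical to its old value.
  G10: a read changed (G6 -7->-1) — executes, giving 3.
  H1: dirty, but its reads are unchanged (B9 unchanged, E11 unchanged); cached 4 stands.
  G4: dirty, but its reads are unchanged (H1 unchanged, E11 unchanged); cached 4 stands.
  B8: a read changed (G10 -3->3) — executes, giving 3.
  B11: a read changed (G10 -3->3; B8 -3->3) — executes, giving 6.
  C11: a read changed (B11 -6->6; G6 -7->-1) — executes, giving -1.
  E5: a read changed (B8 -3->3) — executes, giving 4 — identical to its old value.
  C10: a read changed (B11 -6->6) — executes, giving 6.
  H8: dirty, but its reads are unchanged (H1 unchanged, B9 unchanged); cached 0 stands.
  H2: a read changed (G6 -7->-1) — executes, giving 0 — identical to its old value.
  E3: dirty, but its reads are unchanged (H2 unchanged, E5 unchanged); cached 0 stands.
  C5: a read changed (C10 4->6) — executes, giving 0 — identical to its old value.
  G12: a read changed (C11 -7->-1) — executes, giving 0 — identical to its old value.

Note where the cutoff bites: H1 is checked, finds nothing changed, and keeps its cache.

Demanding G12 again yields 0.
10 formula cells run: B8, B9, B11, C5, C10, C11, E5, G10, G12, H2.
The nodes whose values change: B8, B11, C10, C11, G6, G10.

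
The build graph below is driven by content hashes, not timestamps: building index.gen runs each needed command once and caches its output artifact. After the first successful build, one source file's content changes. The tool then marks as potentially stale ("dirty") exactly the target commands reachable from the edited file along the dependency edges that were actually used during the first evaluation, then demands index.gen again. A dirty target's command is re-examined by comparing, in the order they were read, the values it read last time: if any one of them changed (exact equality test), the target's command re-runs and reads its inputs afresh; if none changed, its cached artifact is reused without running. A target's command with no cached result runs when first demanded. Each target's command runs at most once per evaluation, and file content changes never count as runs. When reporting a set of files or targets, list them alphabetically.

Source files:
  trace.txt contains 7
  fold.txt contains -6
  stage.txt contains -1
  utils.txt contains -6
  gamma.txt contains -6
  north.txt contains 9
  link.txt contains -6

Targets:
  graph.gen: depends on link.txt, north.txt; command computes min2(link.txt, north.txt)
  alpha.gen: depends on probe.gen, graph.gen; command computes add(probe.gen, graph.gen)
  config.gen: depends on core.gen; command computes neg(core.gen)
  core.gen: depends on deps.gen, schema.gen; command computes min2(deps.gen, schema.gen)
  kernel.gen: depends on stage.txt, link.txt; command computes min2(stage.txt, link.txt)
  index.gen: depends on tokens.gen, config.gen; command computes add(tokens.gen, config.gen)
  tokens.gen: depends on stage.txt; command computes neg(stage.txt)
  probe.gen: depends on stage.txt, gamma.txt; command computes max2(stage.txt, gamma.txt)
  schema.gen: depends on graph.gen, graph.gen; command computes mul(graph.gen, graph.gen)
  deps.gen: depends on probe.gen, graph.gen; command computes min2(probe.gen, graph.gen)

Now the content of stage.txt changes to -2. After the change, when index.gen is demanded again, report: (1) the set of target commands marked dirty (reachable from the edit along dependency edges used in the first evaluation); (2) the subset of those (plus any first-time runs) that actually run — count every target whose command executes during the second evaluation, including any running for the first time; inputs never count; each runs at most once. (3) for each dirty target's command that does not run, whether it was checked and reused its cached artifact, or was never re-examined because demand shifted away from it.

Initial pass — values computed on the first demand:
  graph.gen = min2(-6, 9) = -6
  probe.gen = max2(-1, -6) = -1
  deps.gen = min2(-1, -6) = -6
  schema.gen = mul(-6, -6) = 36
  core.gen = min2(-6, 36) = -6
  config.gen = neg(-6) = 6
  tokens.gen = neg(-1) = 1
  index.gen = add(1, 6) = 7

Second demand — change propagation:
  probe.gen: re-runs because stage.txt -1->-2; new result -2.
  deps.gen: re-runs because probe.gen -1->-2; new result -6 (unchanged).
  core.gen: re-examined; everything it read last time is the same (deps.gen unchanged, schema.gen unchanged) — cache -6 kept, no run.
  config.gen: re-examined; everything it read last time is the same (core.gen unchanged) — cache 6 kept, no run.
  tokens.gen: re-runs because stage.txt -1->-2; new result 2.
  index.gen: re-runs because tokens.gen 1->2; new result 8.

The important point: at core.gen every value read last time is unchanged, so the dirty flag clears without a run.

Dirty set: config.gen, core.gen, deps.gen, index.gen, probe.gen, tokens.gen.
Run set: deps.gen, index.gen, probe.gen, tokens.gen (4 run).
Re-examined without running (cache reused): config.gen, core.gen.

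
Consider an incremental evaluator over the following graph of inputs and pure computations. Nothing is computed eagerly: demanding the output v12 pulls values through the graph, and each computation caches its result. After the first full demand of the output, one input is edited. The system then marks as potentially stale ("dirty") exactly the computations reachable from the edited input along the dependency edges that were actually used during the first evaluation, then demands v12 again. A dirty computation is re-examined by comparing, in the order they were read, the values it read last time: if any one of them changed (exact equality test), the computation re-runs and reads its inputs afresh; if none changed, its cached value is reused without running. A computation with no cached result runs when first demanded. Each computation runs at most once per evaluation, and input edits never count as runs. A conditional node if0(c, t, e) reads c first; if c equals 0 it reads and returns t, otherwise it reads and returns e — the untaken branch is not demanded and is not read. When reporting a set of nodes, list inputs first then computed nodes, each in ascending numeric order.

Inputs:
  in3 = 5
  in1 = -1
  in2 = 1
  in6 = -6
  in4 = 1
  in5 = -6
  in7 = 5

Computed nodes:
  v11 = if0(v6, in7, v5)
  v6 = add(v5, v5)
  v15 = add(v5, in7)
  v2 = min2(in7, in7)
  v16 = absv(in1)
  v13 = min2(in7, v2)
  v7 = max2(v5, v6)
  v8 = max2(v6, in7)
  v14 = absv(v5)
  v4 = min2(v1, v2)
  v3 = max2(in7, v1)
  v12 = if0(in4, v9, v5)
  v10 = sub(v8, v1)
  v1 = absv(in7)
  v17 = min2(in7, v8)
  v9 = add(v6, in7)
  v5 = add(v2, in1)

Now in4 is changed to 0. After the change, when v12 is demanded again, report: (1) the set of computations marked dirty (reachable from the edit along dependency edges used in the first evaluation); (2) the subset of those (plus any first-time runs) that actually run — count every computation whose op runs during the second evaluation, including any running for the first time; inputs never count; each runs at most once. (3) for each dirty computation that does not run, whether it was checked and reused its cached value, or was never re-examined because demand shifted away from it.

Dirty set: v12.
Run set: v6, v9, v12 (3 run).
All dirty computations ended up running.
The important point: the flipped condition pulls in fresh nodes; v6, v9 run for the first time.

Initial pass — values computed on the first demand:
  v2 = min2(5, 5) = 5
  v5 = add(5, -1) = 4
  v12 = if0(in4=1 -> else branch v5) = 4

Second demand — change propagation:
  v6: newly demanded (no cache) — executes and yields 8.
  v9: newly demanded (no cache) — executes and yields 13.
  v12: re-runs because in4 1->0; new result 13.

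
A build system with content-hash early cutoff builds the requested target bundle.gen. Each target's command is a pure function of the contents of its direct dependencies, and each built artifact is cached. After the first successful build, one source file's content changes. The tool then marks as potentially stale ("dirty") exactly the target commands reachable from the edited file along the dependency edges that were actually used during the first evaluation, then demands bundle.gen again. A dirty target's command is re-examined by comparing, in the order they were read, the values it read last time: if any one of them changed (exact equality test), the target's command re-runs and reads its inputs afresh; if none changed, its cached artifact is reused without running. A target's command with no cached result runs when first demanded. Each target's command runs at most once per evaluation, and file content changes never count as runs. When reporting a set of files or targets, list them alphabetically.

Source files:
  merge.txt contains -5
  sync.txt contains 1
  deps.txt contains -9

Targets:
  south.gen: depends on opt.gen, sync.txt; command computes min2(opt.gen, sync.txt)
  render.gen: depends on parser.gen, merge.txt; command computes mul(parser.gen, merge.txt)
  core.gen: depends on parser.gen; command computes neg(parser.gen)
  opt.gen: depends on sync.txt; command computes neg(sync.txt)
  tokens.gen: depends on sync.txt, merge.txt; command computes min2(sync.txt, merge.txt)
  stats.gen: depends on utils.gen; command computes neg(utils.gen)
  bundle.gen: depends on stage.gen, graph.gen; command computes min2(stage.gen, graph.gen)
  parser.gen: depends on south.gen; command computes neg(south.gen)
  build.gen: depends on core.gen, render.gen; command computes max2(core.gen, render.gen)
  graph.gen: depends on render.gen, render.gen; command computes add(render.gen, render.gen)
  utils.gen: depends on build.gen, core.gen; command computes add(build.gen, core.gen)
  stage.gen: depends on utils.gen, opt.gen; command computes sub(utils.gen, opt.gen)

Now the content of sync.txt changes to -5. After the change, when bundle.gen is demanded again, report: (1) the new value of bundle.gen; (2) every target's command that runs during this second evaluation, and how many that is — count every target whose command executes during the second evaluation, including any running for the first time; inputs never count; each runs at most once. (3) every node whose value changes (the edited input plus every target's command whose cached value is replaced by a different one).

New value of bundle.gen: -50.
Target commands that run: build.gen, bundle.gen, core.gen, graph.gen, opt.gen, parser.gen, render.gen, south.gen, stage.gen, utils.gen — 10 in total.
Values that change: build.gen, bundle.gen, core.gen, graph.gen, opt.gen, parser.gen, render.gen, south.gen, stage.gen, sync.txt, utils.gen.

First evaluation (everything demanded from the output):
  opt.gen = neg(1) = -1
  south.gen = min2(-1, 1) = -1
  parser.gen = neg(-1) = 1
  core.gen = neg(1) = -1
  render.gen = mul(1, -5) = -5
  build.gen = max2(-1, -5) = -1
  graph.gen = add(-5, -5) = -10
  utils.gen = add(-1, -1) = -2
  stage.gen = sub(-2, -1) = -1
  bundle.gen = min2(-1, -10) = -10

Propagation after the edit:
  opt.gen: runs — sync.txt 1->-5; result 5.
  south.gen: runs — opt.gen -1->5; sync.txt 1->-5; result -5.
  parser.gen: runs — south.gen -1->-5; result 5.
  core.gen: runs — parser.gen 1->5; result -5.
  render.gen: runs — parser.gen 1->5; result -25.
  build.gen: runs — core.gen -1->-5; render.gen -5->-25; result -5.
  graph.gen: runs — render.gen -5->-25; render.gen -5->-25; result -50.
  utils.gen: runs — build.gen -1->-5; core.gen -1->-5; result -10.
  stage.gen: runs — utils.gen -2->-10; opt.gen -1->5; result -15.
  bundle.gen: runs — stage.gen -1->-15; graph.gen -10->-50; result -50.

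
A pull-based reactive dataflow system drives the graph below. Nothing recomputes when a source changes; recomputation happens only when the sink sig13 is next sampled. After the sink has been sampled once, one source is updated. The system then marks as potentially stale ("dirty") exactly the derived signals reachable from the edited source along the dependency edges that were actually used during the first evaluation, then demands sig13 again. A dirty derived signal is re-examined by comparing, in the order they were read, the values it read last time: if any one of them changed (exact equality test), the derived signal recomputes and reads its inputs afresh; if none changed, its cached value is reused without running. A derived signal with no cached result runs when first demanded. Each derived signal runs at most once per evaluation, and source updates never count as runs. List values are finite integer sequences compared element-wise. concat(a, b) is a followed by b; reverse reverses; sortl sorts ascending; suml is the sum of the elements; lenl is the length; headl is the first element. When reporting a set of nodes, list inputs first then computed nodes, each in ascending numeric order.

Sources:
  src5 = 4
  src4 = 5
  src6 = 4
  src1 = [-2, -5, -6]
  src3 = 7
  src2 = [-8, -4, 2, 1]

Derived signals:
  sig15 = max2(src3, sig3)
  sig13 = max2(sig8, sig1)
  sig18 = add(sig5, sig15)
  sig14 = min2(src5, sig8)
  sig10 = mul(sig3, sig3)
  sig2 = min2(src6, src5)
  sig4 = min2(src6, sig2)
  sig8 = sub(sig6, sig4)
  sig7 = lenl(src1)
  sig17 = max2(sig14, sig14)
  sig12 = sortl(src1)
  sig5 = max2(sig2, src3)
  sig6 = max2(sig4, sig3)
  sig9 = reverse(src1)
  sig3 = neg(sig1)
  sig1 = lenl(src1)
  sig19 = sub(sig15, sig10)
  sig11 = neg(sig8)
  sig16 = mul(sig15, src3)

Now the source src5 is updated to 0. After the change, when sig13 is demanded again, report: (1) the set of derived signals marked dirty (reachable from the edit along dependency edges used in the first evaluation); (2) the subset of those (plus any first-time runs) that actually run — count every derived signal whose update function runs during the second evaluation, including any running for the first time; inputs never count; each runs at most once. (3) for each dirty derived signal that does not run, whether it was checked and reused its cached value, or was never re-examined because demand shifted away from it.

Marked dirty: sig2, sig4, sig6, sig8, sig13.
Derived signals that run: sig2, sig4, sig6, sig8 — 4 in total.
Checked but reused from cache: sig13.
Key observation: the change is absorbed at sig8 — it re-runs but produces the same value, and the output's value is unchanged.

First evaluation (everything demanded from the output):
  sig1 = lenl([-2, -5, -6]) = 3
  sig2 = min2(4, 4) = 4
  sig3 = neg(3) = -3
  sig4 = min2(4, 4) = 4
  sig6 = max2(4, -3) = 4
  sig8 = sub(4, 4) = 0
  sig13 = max2(0, 3) = 3

Propagation after the edit:
  sig2: runs — src5 4->0; result 0.
  sig4: runs — sig2 4->0; result 0.
  sig6: runs — sig4 4->0; result 0.
  sig8: runs — sig6 4->0; sig4 4->0; result 0 (same value as before).
  sig13: checked — values it read are unchanged (sig8 unchanged, sig1 unchanged); reused cached 3 without running.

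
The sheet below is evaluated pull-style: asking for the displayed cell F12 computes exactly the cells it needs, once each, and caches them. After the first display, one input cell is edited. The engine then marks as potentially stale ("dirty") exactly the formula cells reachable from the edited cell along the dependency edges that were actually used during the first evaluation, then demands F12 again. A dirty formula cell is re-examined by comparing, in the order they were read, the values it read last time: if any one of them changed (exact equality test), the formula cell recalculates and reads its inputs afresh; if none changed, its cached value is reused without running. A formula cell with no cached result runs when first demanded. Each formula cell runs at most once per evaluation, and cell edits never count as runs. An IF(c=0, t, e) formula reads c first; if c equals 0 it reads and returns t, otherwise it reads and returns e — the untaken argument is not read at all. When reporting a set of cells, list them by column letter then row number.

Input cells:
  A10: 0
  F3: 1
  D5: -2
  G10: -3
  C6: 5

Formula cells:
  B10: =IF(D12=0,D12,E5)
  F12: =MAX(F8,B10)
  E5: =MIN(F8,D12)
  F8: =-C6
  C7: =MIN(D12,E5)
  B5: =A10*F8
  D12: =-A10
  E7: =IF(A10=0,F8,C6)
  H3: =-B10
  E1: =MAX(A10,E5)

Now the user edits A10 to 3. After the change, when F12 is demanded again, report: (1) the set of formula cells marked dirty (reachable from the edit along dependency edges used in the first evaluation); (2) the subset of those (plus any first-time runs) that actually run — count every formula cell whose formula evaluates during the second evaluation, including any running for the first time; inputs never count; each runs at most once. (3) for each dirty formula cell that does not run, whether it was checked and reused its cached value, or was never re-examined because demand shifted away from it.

The edit dirties: B10, D12, F12.
4 formula cells run: B10, D12, E5, F12.
No dirty formula cell escaped a run.
Note the branch switch — E5 had no cache and runs now for the first time.

First demand of the output computes:
  D12 = -(0) = 0
  B10 = IF(D12=0: D12=0 -> then branch D12) = 0
  F8 = -(5) = -5
  F12 = MAX(-5, 0) = 0

After the edit, cleaning proceeds:
  D12: a read changed (A10 0->3) — executes, giving -3.
  E5: had never run; runs now, result -5.
  B10: a read changed (D12 0->-3; D12 0->-3) — executes, giving -5.
  F12: a read changed (B10 0->-5) — executes, giving -5.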